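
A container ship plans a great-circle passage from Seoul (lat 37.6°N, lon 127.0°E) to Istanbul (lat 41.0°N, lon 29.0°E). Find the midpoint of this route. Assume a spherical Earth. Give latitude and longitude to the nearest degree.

Write both endpoints as unit vectors p₁, p₂ with components (cos φ cos λ, cos φ sin λ, sin φ).
The central angle between the endpoints is δ = arccos(p₁·p₂) ≈ 1.248 rad (71.5°).
Interpolate at f = 1/2 with slerp weights a = sin((1−f)δ)/sin δ ≈ 0.616, b = sin(fδ)/sin δ ≈ 0.616.
p = a·p₁ + b·p₂ ≈ (0.113, 0.615, 0.780); φ = arcsin(p_z) ≈ 51.28°, λ = atan2(p_y, p_x) ≈ 79.60°.

≈ lat 51°N, lon 80°E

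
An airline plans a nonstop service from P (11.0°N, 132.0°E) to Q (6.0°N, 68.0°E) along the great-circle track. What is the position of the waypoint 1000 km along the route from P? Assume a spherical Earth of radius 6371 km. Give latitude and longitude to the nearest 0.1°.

≈ (11.1°N, 122.8°E)

Write both endpoints as unit vectors p₁, p₂ with components (cos φ cos λ, cos φ sin λ, sin φ).
The central angle between the endpoints is δ = arccos(p₁·p₂) ≈ 1.106 rad (63.4°). The total great-circle distance is δ·R ≈ 1.106 × 6371 ≈ 7049 km, so the target fraction is f = 1000/7049 ≈ 0.142.
Interpolate at f ≈ 0.142 with slerp weights a = sin((1−f)δ)/sin δ ≈ 0.909, b = sin(fδ)/sin δ ≈ 0.175.
p = a·p₁ + b·p₂ ≈ (-0.532, 0.825, 0.192); φ = arcsin(p_z) ≈ 11.06°, λ = atan2(p_y, p_x) ≈ 122.84°.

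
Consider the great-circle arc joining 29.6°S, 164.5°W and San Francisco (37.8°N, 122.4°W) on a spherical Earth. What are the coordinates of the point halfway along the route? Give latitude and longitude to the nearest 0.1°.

≈ 4.4°N, 144.5°W

Convert each endpoint to a unit vector on the sphere (x = cos φ cos λ, y = cos φ sin λ, z = sin φ).
The central angle between the endpoints is δ = arccos(p₁·p₂) ≈ 1.362 rad (78.1°).
Interpolate at f = 1/2 with slerp weights a = sin((1−f)δ)/sin δ ≈ 0.644, b = sin(fδ)/sin δ ≈ 0.644.
p = a·p₁ + b·p₂ ≈ (-0.812, -0.579, 0.077); φ = arcsin(p_z) ≈ 4.39°, λ = atan2(p_y, p_x) ≈ -144.50°.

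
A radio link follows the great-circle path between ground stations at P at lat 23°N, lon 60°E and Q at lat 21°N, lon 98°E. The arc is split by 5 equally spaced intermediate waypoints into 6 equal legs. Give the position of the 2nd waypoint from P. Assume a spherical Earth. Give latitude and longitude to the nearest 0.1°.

Write both endpoints as unit vectors p₁, p₂ with components (cos φ cos λ, cos φ sin λ, sin φ).
The central angle between the endpoints is δ = arccos(p₁·p₂) ≈ 0.614 rad (35.2°).
Interpolate at f = 2/6 with slerp weights a = sin((1−f)δ)/sin δ ≈ 0.691, b = sin(fδ)/sin δ ≈ 0.353.
p = a·p₁ + b·p₂ ≈ (0.272, 0.877, 0.396); φ = arcsin(p_z) ≈ 23.35°, λ = atan2(p_y, p_x) ≈ 72.76°.

≈ lat 23.4°N, lon 72.8°E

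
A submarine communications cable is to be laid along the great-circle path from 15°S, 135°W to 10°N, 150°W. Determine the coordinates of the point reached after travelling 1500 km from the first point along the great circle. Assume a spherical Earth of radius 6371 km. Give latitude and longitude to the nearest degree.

≈ 3°S, 142°W

The haversine formula gives a central angle δ ≈ 0.508 rad (29.1°) between the endpoints. The total great-circle distance is δ·R ≈ 0.508 × 6371 ≈ 3234 km, so the target fraction is f = 1500/3234 ≈ 0.464.
Interpolate at f ≈ 0.464 with slerp weights a = sin((1−f)δ)/sin δ ≈ 0.553, b = sin(fδ)/sin δ ≈ 0.480.
p = a·p₁ + b·p₂ ≈ (-0.787, -0.614, -0.060); φ = arcsin(p_z) ≈ -3.43°, λ = atan2(p_y, p_x) ≈ -142.04°.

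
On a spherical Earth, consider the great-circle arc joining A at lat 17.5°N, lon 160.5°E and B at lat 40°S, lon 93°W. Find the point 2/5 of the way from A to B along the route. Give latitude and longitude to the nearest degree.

≈ lat 11°S, lon 164°W

Convert each endpoint to a unit vector on the sphere (x = cos φ cos λ, y = cos φ sin λ, z = sin φ).
The central angle between the endpoints is δ = arccos(p₁·p₂) ≈ 1.983 rad (113.6°).
Interpolate at f = 2/5 with slerp weights a = sin((1−f)δ)/sin δ ≈ 1.013, b = sin(fδ)/sin δ ≈ 0.778.
p = a·p₁ + b·p₂ ≈ (-0.942, -0.272, -0.195); φ = arcsin(p_z) ≈ -11.26°, λ = atan2(p_y, p_x) ≈ -163.87°.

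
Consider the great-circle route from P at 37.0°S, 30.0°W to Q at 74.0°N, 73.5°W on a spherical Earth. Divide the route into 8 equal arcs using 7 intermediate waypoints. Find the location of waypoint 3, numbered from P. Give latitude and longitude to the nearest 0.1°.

≈ 5.3°N, 38.2°W

From cos δ = sin φ₁ sin φ₂ + cos φ₁ cos φ₂ cos Δλ, the central angle is δ ≈ 2.003 rad (114.8°).
Interpolate at f = 3/8 with slerp weights a = sin((1−f)δ)/sin δ ≈ 1.046, b = sin(fδ)/sin δ ≈ 0.752.
p = a·p₁ + b·p₂ ≈ (0.782, -0.616, 0.093); φ = arcsin(p_z) ≈ 5.34°, λ = atan2(p_y, p_x) ≈ -38.23°.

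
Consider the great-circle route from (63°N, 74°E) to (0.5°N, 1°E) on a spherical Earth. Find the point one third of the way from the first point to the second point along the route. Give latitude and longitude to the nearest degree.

Convert each endpoint to a unit vector on the sphere (x = cos φ cos λ, y = cos φ sin λ, z = sin φ).
The central angle between the endpoints is δ = arccos(p₁·p₂) ≈ 1.430 rad (81.9°).
Interpolate at f = 1/3 with slerp weights a = sin((1−f)δ)/sin δ ≈ 0.823, b = sin(fδ)/sin δ ≈ 0.463.
p = a·p₁ + b·p₂ ≈ (0.566, 0.367, 0.738); φ = arcsin(p_z) ≈ 47.54°, λ = atan2(p_y, p_x) ≈ 32.98°.

≈ (48°N, 33°E)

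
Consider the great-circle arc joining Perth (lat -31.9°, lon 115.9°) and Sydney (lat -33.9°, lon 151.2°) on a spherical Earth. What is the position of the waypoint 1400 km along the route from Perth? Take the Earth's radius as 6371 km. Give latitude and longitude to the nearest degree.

Write both endpoints as unit vectors p₁, p₂ with components (cos φ cos λ, cos φ sin λ, sin φ).
The central angle between the endpoints is δ = arccos(p₁·p₂) ≈ 0.516 rad (29.6°). The total great-circle distance is δ·R ≈ 0.516 × 6371 ≈ 3287 km, so the target fraction is f = 1400/3287 ≈ 0.426.
Interpolate at f ≈ 0.426 with slerp weights a = sin((1−f)δ)/sin δ ≈ 0.592, b = sin(fδ)/sin δ ≈ 0.442.
p = a·p₁ + b·p₂ ≈ (-0.541, 0.628, -0.559); φ = arcsin(p_z) ≈ -33.99°, λ = atan2(p_y, p_x) ≈ 130.71°.

≈ lat -34°, lon 131°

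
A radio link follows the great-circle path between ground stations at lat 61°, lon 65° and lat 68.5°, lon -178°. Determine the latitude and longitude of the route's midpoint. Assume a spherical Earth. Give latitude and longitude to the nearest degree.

≈ lat 76°, lon 111°

Write both endpoints as unit vectors p₁, p₂ with components (cos φ cos λ, cos φ sin λ, sin φ).
The central angle between the endpoints is δ = arccos(p₁·p₂) ≈ 0.748 rad (42.9°).
Interpolate at f = 1/2 with slerp weights a = sin((1−f)δ)/sin δ ≈ 0.537, b = sin(fδ)/sin δ ≈ 0.537.
p = a·p₁ + b·p₂ ≈ (-0.087, 0.229, 0.970); φ = arcsin(p_z) ≈ 75.82°, λ = atan2(p_y, p_x) ≈ 110.72°.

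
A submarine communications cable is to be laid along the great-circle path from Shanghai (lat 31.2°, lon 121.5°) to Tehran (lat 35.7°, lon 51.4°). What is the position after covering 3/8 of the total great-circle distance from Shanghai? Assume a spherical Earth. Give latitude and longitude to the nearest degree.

From cos δ = sin φ₁ sin φ₂ + cos φ₁ cos φ₂ cos Δλ, the central angle is δ ≈ 1.002 rad (57.4°).
Interpolate at f = 3/8 with slerp weights a = sin((1−f)δ)/sin δ ≈ 0.696, b = sin(fδ)/sin δ ≈ 0.436.
p = a·p₁ + b·p₂ ≈ (-0.090, 0.784, 0.614); φ = arcsin(p_z) ≈ 37.92°, λ = atan2(p_y, p_x) ≈ 96.57°.

≈ lat 38°, lon 97°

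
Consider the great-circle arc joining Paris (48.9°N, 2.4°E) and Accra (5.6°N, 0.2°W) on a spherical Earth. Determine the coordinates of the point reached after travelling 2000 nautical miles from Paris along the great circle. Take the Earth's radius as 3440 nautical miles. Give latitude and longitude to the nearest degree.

≈ (16°N, 0°E)

From cos δ = sin φ₁ sin φ₂ + cos φ₁ cos φ₂ cos Δλ, the central angle is δ ≈ 0.757 rad (43.4°). The total great-circle distance is δ·R ≈ 0.757 × 3440 ≈ 2603 nmi, so the target fraction is f = 2000/2603 ≈ 0.768.
Interpolate at f ≈ 0.768 with slerp weights a = sin((1−f)δ)/sin δ ≈ 0.254, b = sin(fδ)/sin δ ≈ 0.800.
p = a·p₁ + b·p₂ ≈ (0.963, 0.004, 0.270); φ = arcsin(p_z) ≈ 15.63°, λ = atan2(p_y, p_x) ≈ 0.25°.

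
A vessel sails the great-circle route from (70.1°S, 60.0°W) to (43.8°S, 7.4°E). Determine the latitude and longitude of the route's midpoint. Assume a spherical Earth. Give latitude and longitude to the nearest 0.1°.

≈ (60.9°S, 12.8°W)

Write both endpoints as unit vectors p₁, p₂ with components (cos φ cos λ, cos φ sin λ, sin φ).
The central angle between the endpoints is δ = arccos(p₁·p₂) ≈ 0.730 rad (41.8°).
Interpolate at f = 1/2 with slerp weights a = sin((1−f)δ)/sin δ ≈ 0.535, b = sin(fδ)/sin δ ≈ 0.535.
p = a·p₁ + b·p₂ ≈ (0.474, -0.108, -0.874); φ = arcsin(p_z) ≈ -60.90°, λ = atan2(p_y, p_x) ≈ -12.83°.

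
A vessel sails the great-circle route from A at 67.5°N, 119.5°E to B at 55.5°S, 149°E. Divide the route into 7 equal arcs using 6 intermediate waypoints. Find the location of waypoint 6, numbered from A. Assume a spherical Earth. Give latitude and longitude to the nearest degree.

≈ 38°S, 144°E

Convert each endpoint to a unit vector on the sphere (x = cos φ cos λ, y = cos φ sin λ, z = sin φ).
The central angle between the endpoints is δ = arccos(p₁·p₂) ≈ 2.181 rad (124.9°).
Interpolate at f = 6/7 with slerp weights a = sin((1−f)δ)/sin δ ≈ 0.374, b = sin(fδ)/sin δ ≈ 1.166.
p = a·p₁ + b·p₂ ≈ (-0.637, 0.465, -0.616); φ = arcsin(p_z) ≈ -37.99°, λ = atan2(p_y, p_x) ≈ 143.87°.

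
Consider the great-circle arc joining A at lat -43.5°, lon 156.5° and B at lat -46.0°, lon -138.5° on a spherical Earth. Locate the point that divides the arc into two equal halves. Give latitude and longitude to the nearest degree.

≈ lat -50°, lon -172°

Convert each endpoint to a unit vector on the sphere (x = cos φ cos λ, y = cos φ sin λ, z = sin φ).
The central angle between the endpoints is δ = arccos(p₁·p₂) ≈ 0.784 rad (44.9°).
Interpolate at f = 1/2 with slerp weights a = sin((1−f)δ)/sin δ ≈ 0.541, b = sin(fδ)/sin δ ≈ 0.541.
p = a·p₁ + b·p₂ ≈ (-0.641, -0.093, -0.762); φ = arcsin(p_z) ≈ -49.61°, λ = atan2(p_y, p_x) ≈ -171.79°.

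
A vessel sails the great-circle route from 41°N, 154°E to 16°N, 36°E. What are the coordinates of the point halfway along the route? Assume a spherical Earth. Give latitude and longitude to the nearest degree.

≈ 46°N, 84°E

Convert each endpoint to a unit vector on the sphere (x = cos φ cos λ, y = cos φ sin λ, z = sin φ).
The central angle between the endpoints is δ = arccos(p₁·p₂) ≈ 1.731 rad (99.2°).
Interpolate at f = 1/2 with slerp weights a = sin((1−f)δ)/sin δ ≈ 0.771, b = sin(fδ)/sin δ ≈ 0.771.
p = a·p₁ + b·p₂ ≈ (0.077, 0.691, 0.719); φ = arcsin(p_z) ≈ 45.95°, λ = atan2(p_y, p_x) ≈ 83.67°.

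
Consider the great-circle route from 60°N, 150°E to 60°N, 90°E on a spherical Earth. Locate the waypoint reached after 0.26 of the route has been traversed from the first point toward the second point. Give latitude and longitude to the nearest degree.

The haversine formula gives a central angle δ ≈ 0.505 rad (29.0°) between the endpoints.
Interpolate at f = 0.26 with slerp weights a = sin((1−f)δ)/sin δ ≈ 0.755, b = sin(fδ)/sin δ ≈ 0.271.
p = a·p₁ + b·p₂ ≈ (-0.327, 0.324, 0.888); φ = arcsin(p_z) ≈ 62.61°, λ = atan2(p_y, p_x) ≈ 135.25°.

≈ 63°N, 135°E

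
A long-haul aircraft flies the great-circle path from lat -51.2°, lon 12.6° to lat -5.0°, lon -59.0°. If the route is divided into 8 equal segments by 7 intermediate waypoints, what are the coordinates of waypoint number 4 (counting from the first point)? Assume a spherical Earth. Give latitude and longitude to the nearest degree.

≈ lat -33°, lon -33°

Write both endpoints as unit vectors p₁, p₂ with components (cos φ cos λ, cos φ sin λ, sin φ).
The central angle between the endpoints is δ = arccos(p₁·p₂) ≈ 1.303 rad (74.6°).
Interpolate at f = 4/8 with slerp weights a = sin((1−f)δ)/sin δ ≈ 0.629, b = sin(fδ)/sin δ ≈ 0.629.
p = a·p₁ + b·p₂ ≈ (0.707, -0.451, -0.545); φ = arcsin(p_z) ≈ -33.01°, λ = atan2(p_y, p_x) ≈ -32.53°.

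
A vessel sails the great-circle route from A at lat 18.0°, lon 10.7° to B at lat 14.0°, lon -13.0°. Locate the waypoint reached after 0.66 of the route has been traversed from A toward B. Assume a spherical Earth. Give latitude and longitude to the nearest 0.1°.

≈ lat 15.7°, lon -5.1°

The haversine formula gives a central angle δ ≈ 0.403 rad (23.1°) between the endpoints.
Interpolate at f = 0.66 with slerp weights a = sin((1−f)δ)/sin δ ≈ 0.348, b = sin(fδ)/sin δ ≈ 0.670.
p = a·p₁ + b·p₂ ≈ (0.959, -0.085, 0.270); φ = arcsin(p_z) ≈ 15.65°, λ = atan2(p_y, p_x) ≈ -5.05°.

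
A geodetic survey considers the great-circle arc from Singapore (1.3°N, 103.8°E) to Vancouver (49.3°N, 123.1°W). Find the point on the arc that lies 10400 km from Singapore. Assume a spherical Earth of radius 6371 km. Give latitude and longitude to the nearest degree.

≈ 58°N, 157°W

From cos δ = sin φ₁ sin φ₂ + cos φ₁ cos φ₂ cos Δλ, the central angle is δ ≈ 2.013 rad (115.4°). The total great-circle distance is δ·R ≈ 2.013 × 6371 ≈ 12827 km, so the target fraction is f = 10400/12827 ≈ 0.811.
Interpolate at f ≈ 0.811 with slerp weights a = sin((1−f)δ)/sin δ ≈ 0.411, b = sin(fδ)/sin δ ≈ 1.105.
p = a·p₁ + b·p₂ ≈ (-0.491, -0.204, 0.847); φ = arcsin(p_z) ≈ 57.85°, λ = atan2(p_y, p_x) ≈ -157.47°.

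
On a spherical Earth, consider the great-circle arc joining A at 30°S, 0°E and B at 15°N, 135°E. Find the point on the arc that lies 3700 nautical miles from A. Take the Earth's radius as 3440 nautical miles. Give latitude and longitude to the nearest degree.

≈ 22°S, 69°E

The haversine formula gives a central angle δ ≈ 2.376 rad (136.1°) between the endpoints. The total great-circle distance is δ·R ≈ 2.376 × 3440 ≈ 8173 nmi, so the target fraction is f = 3700/8173 ≈ 0.453.
Interpolate at f ≈ 0.453 with slerp weights a = sin((1−f)δ)/sin δ ≈ 1.391, b = sin(fδ)/sin δ ≈ 1.270.
p = a·p₁ + b·p₂ ≈ (0.337, 0.867, -0.367); φ = arcsin(p_z) ≈ -21.51°, λ = atan2(p_y, p_x) ≈ 68.76°.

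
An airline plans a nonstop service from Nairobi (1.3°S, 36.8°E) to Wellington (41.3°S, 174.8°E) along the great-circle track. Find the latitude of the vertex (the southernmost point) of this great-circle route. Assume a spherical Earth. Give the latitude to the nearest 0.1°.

The great circle lies in the plane with unit normal n̂ = (p₁ × p₂)/|p₁ × p₂|.
Here n̂_z ≈ +0.599; the vertex latitude is φ_max = arccos|n̂_z| ≈ 53.2°.
Check via Clairaut: cos φ_max = |cos φ₁| · sin C = cos(1.3°)·sin(143.2°) ≈ 0.599, again giving ≈ 53.2°.

≈ 53.2°S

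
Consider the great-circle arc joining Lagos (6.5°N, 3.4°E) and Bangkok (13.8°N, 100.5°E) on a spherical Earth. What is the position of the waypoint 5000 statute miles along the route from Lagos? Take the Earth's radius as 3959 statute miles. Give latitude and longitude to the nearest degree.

Write both endpoints as unit vectors p₁, p₂ with components (cos φ cos λ, cos φ sin λ, sin φ).
The central angle between the endpoints is δ = arccos(p₁·p₂) ≈ 1.663 rad (95.3°). The total great-circle distance is δ·R ≈ 1.663 × 3959 ≈ 6585 mi, so the target fraction is f = 5000/6585 ≈ 0.759.
Interpolate at f ≈ 0.759 with slerp weights a = sin((1−f)δ)/sin δ ≈ 0.391, b = sin(fδ)/sin δ ≈ 0.957.
p = a·p₁ + b·p₂ ≈ (0.219, 0.937, 0.273); φ = arcsin(p_z) ≈ 15.82°, λ = atan2(p_y, p_x) ≈ 76.86°.

≈ 16°N, 77°E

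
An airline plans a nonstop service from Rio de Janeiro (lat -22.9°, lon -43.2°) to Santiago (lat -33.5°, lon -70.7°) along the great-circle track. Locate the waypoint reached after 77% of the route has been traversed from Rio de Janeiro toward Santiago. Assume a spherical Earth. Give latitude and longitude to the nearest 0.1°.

≈ lat -31.6°, lon -63.9°

From cos δ = sin φ₁ sin φ₂ + cos φ₁ cos φ₂ cos Δλ, the central angle is δ ≈ 0.460 rad (26.3°).
Interpolate at f = 0.77 with slerp weights a = sin((1−f)δ)/sin δ ≈ 0.238, b = sin(fδ)/sin δ ≈ 0.781.
p = a·p₁ + b·p₂ ≈ (0.375, -0.765, -0.524); φ = arcsin(p_z) ≈ -31.58°, λ = atan2(p_y, p_x) ≈ -63.88°.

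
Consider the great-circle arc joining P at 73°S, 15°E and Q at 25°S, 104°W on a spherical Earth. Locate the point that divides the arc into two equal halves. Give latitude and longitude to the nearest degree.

Write both endpoints as unit vectors p₁, p₂ with components (cos φ cos λ, cos φ sin λ, sin φ).
The central angle between the endpoints is δ = arccos(p₁·p₂) ≈ 1.291 rad (74.0°).
Interpolate at f = 1/2 with slerp weights a = sin((1−f)δ)/sin δ ≈ 0.626, b = sin(fδ)/sin δ ≈ 0.626.
p = a·p₁ + b·p₂ ≈ (0.040, -0.503, -0.863); φ = arcsin(p_z) ≈ -59.69°, λ = atan2(p_y, p_x) ≈ -85.51°.

≈ 60°S, 86°W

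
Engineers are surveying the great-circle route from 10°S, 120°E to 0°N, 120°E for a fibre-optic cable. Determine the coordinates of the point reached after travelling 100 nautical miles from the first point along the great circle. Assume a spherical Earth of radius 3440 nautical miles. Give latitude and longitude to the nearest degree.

≈ 8°S, 120°E

Write both endpoints as unit vectors p₁, p₂ with components (cos φ cos λ, cos φ sin λ, sin φ).
The central angle between the endpoints is δ = arccos(p₁·p₂) ≈ 0.175 rad (10.0°). The total great-circle distance is δ·R ≈ 0.175 × 3440 ≈ 600 nmi, so the target fraction is f = 100/600 ≈ 0.167.
Interpolate at f ≈ 0.167 with slerp weights a = sin((1−f)δ)/sin δ ≈ 0.835, b = sin(fδ)/sin δ ≈ 0.167.
p = a·p₁ + b·p₂ ≈ (-0.495, 0.857, -0.145); φ = arcsin(p_z) ≈ -8.33°, λ = atan2(p_y, p_x) ≈ 120.00°.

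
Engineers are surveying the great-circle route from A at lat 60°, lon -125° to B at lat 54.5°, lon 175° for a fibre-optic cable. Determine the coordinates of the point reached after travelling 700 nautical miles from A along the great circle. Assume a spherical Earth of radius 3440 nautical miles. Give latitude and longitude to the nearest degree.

≈ lat 61°, lon -149°

From cos δ = sin φ₁ sin φ₂ + cos φ₁ cos φ₂ cos Δλ, the central angle is δ ≈ 0.554 rad (31.8°). The total great-circle distance is δ·R ≈ 0.554 × 3440 ≈ 1907 nmi, so the target fraction is f = 700/1907 ≈ 0.367.
Interpolate at f ≈ 0.367 with slerp weights a = sin((1−f)δ)/sin δ ≈ 0.653, b = sin(fδ)/sin δ ≈ 0.384.
p = a·p₁ + b·p₂ ≈ (-0.409, -0.248, 0.878); φ = arcsin(p_z) ≈ 61.40°, λ = atan2(p_y, p_x) ≈ -148.79°.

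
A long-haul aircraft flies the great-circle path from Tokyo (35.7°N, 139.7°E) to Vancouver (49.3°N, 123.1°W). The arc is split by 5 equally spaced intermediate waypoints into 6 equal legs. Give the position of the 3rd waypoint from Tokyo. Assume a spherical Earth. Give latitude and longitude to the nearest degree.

The haversine formula gives a central angle δ ≈ 1.185 rad (67.9°) between the endpoints.
Interpolate at f = 3/6 with slerp weights a = sin((1−f)δ)/sin δ ≈ 0.603, b = sin(fδ)/sin δ ≈ 0.603.
p = a·p₁ + b·p₂ ≈ (-0.588, -0.013, 0.809); φ = arcsin(p_z) ≈ 53.97°, λ = atan2(p_y, p_x) ≈ -178.77°.

≈ 54°N, 179°W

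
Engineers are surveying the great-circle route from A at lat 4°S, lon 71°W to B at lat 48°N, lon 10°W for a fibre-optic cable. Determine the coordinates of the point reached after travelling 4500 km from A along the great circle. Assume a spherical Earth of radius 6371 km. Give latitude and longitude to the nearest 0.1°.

≈ lat 27.4°N, lon 44.6°W

The haversine formula gives a central angle δ ≈ 1.296 rad (74.2°) between the endpoints. The total great-circle distance is δ·R ≈ 1.296 × 6371 ≈ 8254 km, so the target fraction is f = 4500/8254 ≈ 0.545.
Interpolate at f ≈ 0.545 with slerp weights a = sin((1−f)δ)/sin δ ≈ 0.577, b = sin(fδ)/sin δ ≈ 0.674.
p = a·p₁ + b·p₂ ≈ (0.632, -0.623, 0.461); φ = arcsin(p_z) ≈ 27.45°, λ = atan2(p_y, p_x) ≈ -44.59°.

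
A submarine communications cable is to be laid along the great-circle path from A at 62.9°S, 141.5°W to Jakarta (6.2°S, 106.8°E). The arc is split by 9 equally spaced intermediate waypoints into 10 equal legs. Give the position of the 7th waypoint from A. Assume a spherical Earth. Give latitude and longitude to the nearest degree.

The haversine formula gives a central angle δ ≈ 1.642 rad (94.1°) between the endpoints.
Interpolate at f = 7/10 with slerp weights a = sin((1−f)δ)/sin δ ≈ 0.474, b = sin(fδ)/sin δ ≈ 0.915.
p = a·p₁ + b·p₂ ≈ (-0.432, 0.736, -0.521); φ = arcsin(p_z) ≈ -31.39°, λ = atan2(p_y, p_x) ≈ 120.40°.

≈ 31°S, 120°E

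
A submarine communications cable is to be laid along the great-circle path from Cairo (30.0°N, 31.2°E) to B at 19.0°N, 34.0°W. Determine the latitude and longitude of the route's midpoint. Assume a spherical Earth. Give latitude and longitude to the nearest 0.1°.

≈ 28.4°N, 3.0°W

From cos δ = sin φ₁ sin φ₂ + cos φ₁ cos φ₂ cos Δλ, the central angle is δ ≈ 1.040 rad (59.6°).
Interpolate at f = 1/2 with slerp weights a = sin((1−f)δ)/sin δ ≈ 0.576, b = sin(fδ)/sin δ ≈ 0.576.
p = a·p₁ + b·p₂ ≈ (0.878, -0.046, 0.476); φ = arcsin(p_z) ≈ 28.40°, λ = atan2(p_y, p_x) ≈ -3.01°.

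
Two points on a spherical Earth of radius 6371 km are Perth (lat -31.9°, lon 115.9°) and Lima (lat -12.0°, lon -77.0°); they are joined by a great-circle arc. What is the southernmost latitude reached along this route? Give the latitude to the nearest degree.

The great circle lies in the plane with unit normal n̂ = (p₁ × p₂)/|p₁ × p₂|.
Here n̂_z ≈ +0.259; the vertex latitude is φ_max = arccos|n̂_z| ≈ 75.0°.

≈ -75°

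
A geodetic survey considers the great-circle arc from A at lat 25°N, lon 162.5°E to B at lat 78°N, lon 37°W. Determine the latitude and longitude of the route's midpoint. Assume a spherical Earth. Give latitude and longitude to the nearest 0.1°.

≈ lat 63.0°N, lon 168.1°E

Write both endpoints as unit vectors p₁, p₂ with components (cos φ cos λ, cos φ sin λ, sin φ).
The central angle between the endpoints is δ = arccos(p₁·p₂) ≈ 1.333 rad (76.4°).
Interpolate at f = 1/2 with slerp weights a = sin((1−f)δ)/sin δ ≈ 0.636, b = sin(fδ)/sin δ ≈ 0.636.
p = a·p₁ + b·p₂ ≈ (-0.444, 0.094, 0.891); φ = arcsin(p_z) ≈ 63.00°, λ = atan2(p_y, p_x) ≈ 168.08°.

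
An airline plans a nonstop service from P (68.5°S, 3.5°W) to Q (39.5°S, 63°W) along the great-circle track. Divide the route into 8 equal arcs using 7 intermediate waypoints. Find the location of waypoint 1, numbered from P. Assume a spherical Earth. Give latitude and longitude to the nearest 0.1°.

The haversine formula gives a central angle δ ≈ 0.745 rad (42.7°) between the endpoints.
Interpolate at f = 1/8 with slerp weights a = sin((1−f)δ)/sin δ ≈ 0.895, b = sin(fδ)/sin δ ≈ 0.137.
p = a·p₁ + b·p₂ ≈ (0.375, -0.114, -0.920); φ = arcsin(p_z) ≈ -66.90°, λ = atan2(p_y, p_x) ≈ -16.94°.

≈ (66.9°S, 16.9°W)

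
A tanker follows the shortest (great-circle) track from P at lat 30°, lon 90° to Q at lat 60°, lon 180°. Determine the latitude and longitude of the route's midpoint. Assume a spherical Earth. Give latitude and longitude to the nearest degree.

Convert each endpoint to a unit vector on the sphere (x = cos φ cos λ, y = cos φ sin λ, z = sin φ).
The central angle between the endpoints is δ = arccos(p₁·p₂) ≈ 1.123 rad (64.3°).
Interpolate at f = 1/2 with slerp weights a = sin((1−f)δ)/sin δ ≈ 0.591, b = sin(fδ)/sin δ ≈ 0.591.
p = a·p₁ + b·p₂ ≈ (-0.295, 0.512, 0.807); φ = arcsin(p_z) ≈ 53.79°, λ = atan2(p_y, p_x) ≈ 120.00°.

≈ lat 54°, lon 120°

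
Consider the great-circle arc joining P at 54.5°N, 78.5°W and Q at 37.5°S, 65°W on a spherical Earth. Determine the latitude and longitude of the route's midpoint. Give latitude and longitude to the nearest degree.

Write both endpoints as unit vectors p₁, p₂ with components (cos φ cos λ, cos φ sin λ, sin φ).
The central angle between the endpoints is δ = arccos(p₁·p₂) ≈ 1.618 rad (92.7°).
Interpolate at f = 1/2 with slerp weights a = sin((1−f)δ)/sin δ ≈ 0.725, b = sin(fδ)/sin δ ≈ 0.725.
p = a·p₁ + b·p₂ ≈ (0.327, -0.933, 0.149); φ = arcsin(p_z) ≈ 8.56°, λ = atan2(p_y, p_x) ≈ -70.70°.

≈ 9°N, 71°W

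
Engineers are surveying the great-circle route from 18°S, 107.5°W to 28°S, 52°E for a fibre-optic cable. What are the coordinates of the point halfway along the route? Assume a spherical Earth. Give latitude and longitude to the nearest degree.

≈ 67°S, 39°W

The haversine formula gives a central angle δ ≈ 2.267 rad (129.9°) between the endpoints.
Interpolate at f = 1/2 with slerp weights a = sin((1−f)δ)/sin δ ≈ 1.181, b = sin(fδ)/sin δ ≈ 1.181.
p = a·p₁ + b·p₂ ≈ (0.304, -0.249, -0.919); φ = arcsin(p_z) ≈ -66.83°, λ = atan2(p_y, p_x) ≈ -39.36°.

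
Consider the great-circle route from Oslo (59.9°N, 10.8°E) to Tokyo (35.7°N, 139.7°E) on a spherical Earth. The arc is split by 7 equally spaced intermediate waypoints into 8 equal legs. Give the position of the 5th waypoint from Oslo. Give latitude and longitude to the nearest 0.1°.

≈ 60.0°N, 117.2°E

Convert each endpoint to a unit vector on the sphere (x = cos φ cos λ, y = cos φ sin λ, z = sin φ).
The central angle between the endpoints is δ = arccos(p₁·p₂) ≈ 1.319 rad (75.6°).
Interpolate at f = 5/8 with slerp weights a = sin((1−f)δ)/sin δ ≈ 0.490, b = sin(fδ)/sin δ ≈ 0.758.
p = a·p₁ + b·p₂ ≈ (-0.228, 0.444, 0.866); φ = arcsin(p_z) ≈ 60.04°, λ = atan2(p_y, p_x) ≈ 117.17°.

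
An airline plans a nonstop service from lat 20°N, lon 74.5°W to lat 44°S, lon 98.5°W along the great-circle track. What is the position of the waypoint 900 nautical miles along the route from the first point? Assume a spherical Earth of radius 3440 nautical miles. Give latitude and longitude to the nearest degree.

≈ lat 6°N, lon 79°W

Convert each endpoint to a unit vector on the sphere (x = cos φ cos λ, y = cos φ sin λ, z = sin φ).
The central angle between the endpoints is δ = arccos(p₁·p₂) ≈ 1.181 rad (67.7°). The total great-circle distance is δ·R ≈ 1.181 × 3440 ≈ 4063 nmi, so the target fraction is f = 900/4063 ≈ 0.222.
Interpolate at f ≈ 0.222 with slerp weights a = sin((1−f)δ)/sin δ ≈ 0.860, b = sin(fδ)/sin δ ≈ 0.280.
p = a·p₁ + b·p₂ ≈ (0.186, -0.977, 0.100); φ = arcsin(p_z) ≈ 5.73°, λ = atan2(p_y, p_x) ≈ -79.22°.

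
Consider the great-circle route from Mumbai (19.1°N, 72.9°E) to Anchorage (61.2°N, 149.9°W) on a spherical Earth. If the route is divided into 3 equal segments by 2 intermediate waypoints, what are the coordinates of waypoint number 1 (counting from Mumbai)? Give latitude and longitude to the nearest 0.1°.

The haversine formula gives a central angle δ ≈ 1.618 rad (92.7°) between the endpoints.
Interpolate at f = 1/3 with slerp weights a = sin((1−f)δ)/sin δ ≈ 0.882, b = sin(fδ)/sin δ ≈ 0.514.
p = a·p₁ + b·p₂ ≈ (0.031, 0.673, 0.739); φ = arcsin(p_z) ≈ 47.67°, λ = atan2(p_y, p_x) ≈ 87.37°.

≈ 47.7°N, 87.4°E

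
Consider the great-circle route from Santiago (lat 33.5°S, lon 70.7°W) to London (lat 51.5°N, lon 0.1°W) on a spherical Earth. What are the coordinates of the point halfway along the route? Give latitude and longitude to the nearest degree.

From cos δ = sin φ₁ sin φ₂ + cos φ₁ cos φ₂ cos Δλ, the central angle is δ ≈ 1.833 rad (105.0°).
Interpolate at f = 1/2 with slerp weights a = sin((1−f)δ)/sin δ ≈ 0.822, b = sin(fδ)/sin δ ≈ 0.822.
p = a·p₁ + b·p₂ ≈ (0.738, -0.648, 0.190); φ = arcsin(p_z) ≈ 10.93°, λ = atan2(p_y, p_x) ≈ -41.27°.

≈ lat 11°N, lon 41°W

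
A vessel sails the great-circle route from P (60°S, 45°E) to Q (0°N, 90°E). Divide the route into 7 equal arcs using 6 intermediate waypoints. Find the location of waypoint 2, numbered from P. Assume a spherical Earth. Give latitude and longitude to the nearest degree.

Convert each endpoint to a unit vector on the sphere (x = cos φ cos λ, y = cos φ sin λ, z = sin φ).
The central angle between the endpoints is δ = arccos(p₁·p₂) ≈ 1.209 rad (69.3°).
Interpolate at f = 2/7 with slerp weights a = sin((1−f)δ)/sin δ ≈ 0.813, b = sin(fδ)/sin δ ≈ 0.362.
p = a·p₁ + b·p₂ ≈ (0.287, 0.649, -0.704); φ = arcsin(p_z) ≈ -44.75°, λ = atan2(p_y, p_x) ≈ 66.13°.

≈ (45°S, 66°E)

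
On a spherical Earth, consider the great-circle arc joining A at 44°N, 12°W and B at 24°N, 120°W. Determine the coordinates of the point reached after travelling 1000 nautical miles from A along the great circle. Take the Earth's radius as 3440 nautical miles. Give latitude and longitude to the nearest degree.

From cos δ = sin φ₁ sin φ₂ + cos φ₁ cos φ₂ cos Δλ, the central angle is δ ≈ 1.491 rad (85.4°). The total great-circle distance is δ·R ≈ 1.491 × 3440 ≈ 5130 nmi, so the target fraction is f = 1000/5130 ≈ 0.195.
Interpolate at f ≈ 0.195 with slerp weights a = sin((1−f)δ)/sin δ ≈ 0.935, b = sin(fδ)/sin δ ≈ 0.288.
p = a·p₁ + b·p₂ ≈ (0.527, -0.367, 0.767); φ = arcsin(p_z) ≈ 50.05°, λ = atan2(p_y, p_x) ≈ -34.89°.

≈ 50°N, 35°W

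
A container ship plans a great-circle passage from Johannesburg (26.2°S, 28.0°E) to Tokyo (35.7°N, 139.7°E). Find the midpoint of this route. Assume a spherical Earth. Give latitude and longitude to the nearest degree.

≈ 8°N, 80°E

Convert each endpoint to a unit vector on the sphere (x = cos φ cos λ, y = cos φ sin λ, z = sin φ).
The central angle between the endpoints is δ = arccos(p₁·p₂) ≈ 2.126 rad (121.8°).
Interpolate at f = 1/2 with slerp weights a = sin((1−f)δ)/sin δ ≈ 1.028, b = sin(fδ)/sin δ ≈ 1.028.
p = a·p₁ + b·p₂ ≈ (0.178, 0.973, 0.146); φ = arcsin(p_z) ≈ 8.40°, λ = atan2(p_y, p_x) ≈ 79.65°.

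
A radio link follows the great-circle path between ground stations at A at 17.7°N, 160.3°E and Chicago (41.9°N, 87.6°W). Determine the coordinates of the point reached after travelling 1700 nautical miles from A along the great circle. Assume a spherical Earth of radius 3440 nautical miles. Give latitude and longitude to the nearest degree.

≈ 36°N, 176°W

Convert each endpoint to a unit vector on the sphere (x = cos φ cos λ, y = cos φ sin λ, z = sin φ).
The central angle between the endpoints is δ = arccos(p₁·p₂) ≈ 1.635 rad (93.7°). The total great-circle distance is δ·R ≈ 1.635 × 3440 ≈ 5623 nmi, so the target fraction is f = 1700/5623 ≈ 0.302.
Interpolate at f ≈ 0.302 with slerp weights a = sin((1−f)δ)/sin δ ≈ 0.911, b = sin(fδ)/sin δ ≈ 0.475.
p = a·p₁ + b·p₂ ≈ (-0.802, -0.061, 0.594); φ = arcsin(p_z) ≈ 36.46°, λ = atan2(p_y, p_x) ≈ -175.65°.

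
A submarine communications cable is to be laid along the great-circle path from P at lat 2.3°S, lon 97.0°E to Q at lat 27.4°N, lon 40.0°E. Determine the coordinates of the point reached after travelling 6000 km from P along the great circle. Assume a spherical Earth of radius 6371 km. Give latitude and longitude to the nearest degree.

Convert each endpoint to a unit vector on the sphere (x = cos φ cos λ, y = cos φ sin λ, z = sin φ).
The central angle between the endpoints is δ = arccos(p₁·p₂) ≈ 1.088 rad (62.3°). The total great-circle distance is δ·R ≈ 1.088 × 6371 ≈ 6929 km, so the target fraction is f = 6000/6929 ≈ 0.866.
Interpolate at f ≈ 0.866 with slerp weights a = sin((1−f)δ)/sin δ ≈ 0.164, b = sin(fδ)/sin δ ≈ 0.913.
p = a·p₁ + b·p₂ ≈ (0.601, 0.684, 0.414); φ = arcsin(p_z) ≈ 24.44°, λ = atan2(p_y, p_x) ≈ 48.68°.

≈ lat 24°N, lon 49°E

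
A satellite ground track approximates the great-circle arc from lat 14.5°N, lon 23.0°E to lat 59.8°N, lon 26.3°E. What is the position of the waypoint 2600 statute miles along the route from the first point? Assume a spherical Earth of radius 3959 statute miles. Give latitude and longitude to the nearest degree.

Convert each endpoint to a unit vector on the sphere (x = cos φ cos λ, y = cos φ sin λ, z = sin φ).
The central angle between the endpoints is δ = arccos(p₁·p₂) ≈ 0.792 rad (45.4°). The total great-circle distance is δ·R ≈ 0.792 × 3959 ≈ 3135 mi, so the target fraction is f = 2600/3135 ≈ 0.829.
Interpolate at f ≈ 0.829 with slerp weights a = sin((1−f)δ)/sin δ ≈ 0.189, b = sin(fδ)/sin δ ≈ 0.858.
p = a·p₁ + b·p₂ ≈ (0.556, 0.263, 0.789); φ = arcsin(p_z) ≈ 52.08°, λ = atan2(p_y, p_x) ≈ 25.32°.

≈ lat 52°N, lon 25°E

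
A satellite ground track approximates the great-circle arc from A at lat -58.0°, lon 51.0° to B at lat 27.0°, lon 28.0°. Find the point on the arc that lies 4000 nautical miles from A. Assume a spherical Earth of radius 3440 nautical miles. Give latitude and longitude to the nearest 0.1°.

From cos δ = sin φ₁ sin φ₂ + cos φ₁ cos φ₂ cos Δλ, the central angle is δ ≈ 1.521 rad (87.2°). The total great-circle distance is δ·R ≈ 1.521 × 3440 ≈ 5233 nmi, so the target fraction is f = 4000/5233 ≈ 0.764.
Interpolate at f ≈ 0.764 with slerp weights a = sin((1−f)δ)/sin δ ≈ 0.351, b = sin(fδ)/sin δ ≈ 0.919.
p = a·p₁ + b·p₂ ≈ (0.840, 0.529, 0.119); φ = arcsin(p_z) ≈ 6.86°, λ = atan2(p_y, p_x) ≈ 32.20°.

≈ lat 6.9°, lon 32.2°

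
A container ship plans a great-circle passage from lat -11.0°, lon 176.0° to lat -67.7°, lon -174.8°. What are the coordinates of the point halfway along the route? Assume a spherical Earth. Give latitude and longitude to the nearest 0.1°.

The haversine formula gives a central angle δ ≈ 0.995 rad (57.0°) between the endpoints.
Interpolate at f = 1/2 with slerp weights a = sin((1−f)δ)/sin δ ≈ 0.569, b = sin(fδ)/sin δ ≈ 0.569.
p = a·p₁ + b·p₂ ≈ (-0.772, 0.019, -0.635); φ = arcsin(p_z) ≈ -39.42°, λ = atan2(p_y, p_x) ≈ 178.56°.

≈ lat -39.4°, lon 178.6°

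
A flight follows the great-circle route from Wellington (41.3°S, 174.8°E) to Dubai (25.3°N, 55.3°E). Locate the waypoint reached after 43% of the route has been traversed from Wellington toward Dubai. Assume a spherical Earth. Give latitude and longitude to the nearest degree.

Write both endpoints as unit vectors p₁, p₂ with components (cos φ cos λ, cos φ sin λ, sin φ).
The central angle between the endpoints is δ = arccos(p₁·p₂) ≈ 2.235 rad (128.1°).
Interpolate at f = 0.43 with slerp weights a = sin((1−f)δ)/sin δ ≈ 1.215, b = sin(fδ)/sin δ ≈ 1.041.
p = a·p₁ + b·p₂ ≈ (-0.373, 0.857, -0.357); φ = arcsin(p_z) ≈ -20.89°, λ = atan2(p_y, p_x) ≈ 113.52°.

≈ 21°S, 114°E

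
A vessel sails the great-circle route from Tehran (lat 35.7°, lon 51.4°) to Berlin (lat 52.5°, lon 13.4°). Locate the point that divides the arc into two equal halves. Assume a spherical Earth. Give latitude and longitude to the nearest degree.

≈ lat 46°, lon 35°

Write both endpoints as unit vectors p₁, p₂ with components (cos φ cos λ, cos φ sin λ, sin φ).
The central angle between the endpoints is δ = arccos(p₁·p₂) ≈ 0.550 rad (31.5°).
Interpolate at f = 1/2 with slerp weights a = sin((1−f)δ)/sin δ ≈ 0.520, b = sin(fδ)/sin δ ≈ 0.520.
p = a·p₁ + b·p₂ ≈ (0.571, 0.403, 0.715); φ = arcsin(p_z) ≈ 45.67°, λ = atan2(p_y, p_x) ≈ 35.22°.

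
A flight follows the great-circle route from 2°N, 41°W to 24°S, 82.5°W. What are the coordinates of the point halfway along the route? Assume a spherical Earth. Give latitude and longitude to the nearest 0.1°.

Convert each endpoint to a unit vector on the sphere (x = cos φ cos λ, y = cos φ sin λ, z = sin φ).
The central angle between the endpoints is δ = arccos(p₁·p₂) ≈ 0.837 rad (48.0°).
Interpolate at f = 1/2 with slerp weights a = sin((1−f)δ)/sin δ ≈ 0.547, b = sin(fδ)/sin δ ≈ 0.547.
p = a·p₁ + b·p₂ ≈ (0.478, -0.854, -0.203); φ = arcsin(p_z) ≈ -11.74°, λ = atan2(p_y, p_x) ≈ -60.78°.

≈ 11.7°S, 60.8°W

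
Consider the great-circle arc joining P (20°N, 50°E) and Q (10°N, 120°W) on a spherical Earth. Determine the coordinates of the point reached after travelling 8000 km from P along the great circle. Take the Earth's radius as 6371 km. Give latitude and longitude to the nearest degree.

≈ (72°N, 43°W)

Write both endpoints as unit vectors p₁, p₂ with components (cos φ cos λ, cos φ sin λ, sin φ).
The central angle between the endpoints is δ = arccos(p₁·p₂) ≈ 2.591 rad (148.4°). The total great-circle distance is δ·R ≈ 2.591 × 6371 ≈ 16504 km, so the target fraction is f = 8000/16504 ≈ 0.485.
Interpolate at f ≈ 0.485 with slerp weights a = sin((1−f)δ)/sin δ ≈ 1.857, b = sin(fδ)/sin δ ≈ 1.816.
p = a·p₁ + b·p₂ ≈ (0.228, -0.212, 0.950); φ = arcsin(p_z) ≈ 71.88°, λ = atan2(p_y, p_x) ≈ -42.97°.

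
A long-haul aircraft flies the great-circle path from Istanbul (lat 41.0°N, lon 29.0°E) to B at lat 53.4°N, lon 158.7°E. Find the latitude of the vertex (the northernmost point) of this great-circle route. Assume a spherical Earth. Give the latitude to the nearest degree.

≈ 69°N

The great circle lies in the plane with unit normal n̂ = (p₁ × p₂)/|p₁ × p₂|.
Here n̂_z ≈ +0.357; the vertex latitude is φ_max = arccos|n̂_z| ≈ 69.1°.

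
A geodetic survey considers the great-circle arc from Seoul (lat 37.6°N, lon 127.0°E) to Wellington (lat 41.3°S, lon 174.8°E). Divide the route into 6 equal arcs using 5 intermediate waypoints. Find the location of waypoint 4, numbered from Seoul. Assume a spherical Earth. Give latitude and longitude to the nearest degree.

≈ lat 15°S, lon 157°E

Convert each endpoint to a unit vector on the sphere (x = cos φ cos λ, y = cos φ sin λ, z = sin φ).
The central angle between the endpoints is δ = arccos(p₁·p₂) ≈ 1.574 rad (90.2°).
Interpolate at f = 4/6 with slerp weights a = sin((1−f)δ)/sin δ ≈ 0.501, b = sin(fδ)/sin δ ≈ 0.867.
p = a·p₁ + b·p₂ ≈ (-0.887, 0.376, -0.267); φ = arcsin(p_z) ≈ -15.46°, λ = atan2(p_y, p_x) ≈ 157.04°.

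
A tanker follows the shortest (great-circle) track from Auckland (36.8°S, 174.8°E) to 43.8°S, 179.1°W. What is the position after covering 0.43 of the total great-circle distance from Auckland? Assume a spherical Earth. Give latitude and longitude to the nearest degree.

≈ 40°S, 177°E

Write both endpoints as unit vectors p₁, p₂ with components (cos φ cos λ, cos φ sin λ, sin φ).
The central angle between the endpoints is δ = arccos(p₁·p₂) ≈ 0.147 rad (8.4°).
Interpolate at f = 0.43 with slerp weights a = sin((1−f)δ)/sin δ ≈ 0.571, b = sin(fδ)/sin δ ≈ 0.431.
p = a·p₁ + b·p₂ ≈ (-0.767, 0.037, -0.641); φ = arcsin(p_z) ≈ -39.85°, λ = atan2(p_y, p_x) ≈ 177.27°.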